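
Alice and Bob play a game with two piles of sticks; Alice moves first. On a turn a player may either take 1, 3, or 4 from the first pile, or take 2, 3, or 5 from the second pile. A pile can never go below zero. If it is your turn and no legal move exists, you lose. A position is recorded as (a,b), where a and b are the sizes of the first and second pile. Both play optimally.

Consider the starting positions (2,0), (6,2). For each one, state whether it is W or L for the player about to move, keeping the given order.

(2,0): L, (6,2): W

Compute win/loss labels from the base case upward. A position with no move is L. Any other position is W if it can reach an L in one move, else L.
No move ever increases a pile, so every position that can arise here has a ≤ 6 and b ≤ 2; it is enough to label the cells with 0 ≤ a ≤ 6 and 0 ≤ b ≤ 2.
Every move lowers a or b (never raises either), so fill the grid row by row in increasing a, and left to right within a row: each cell's successors are then already labelled.
      b=0  b=1  b=2
a=0:    L    L    W
a=1:    W    W    L
a=2:    L    L    W
a=3:    W    W    L
a=4:    W    W    W
a=5:    W    W    W
a=6:    W    W    W
Cells with no legal move (terminal, hence L): (0,0), (0,1).
The remaining L cells, each justified by listing all of its moves:
(1,2): moves to (0,2)(W), (1,0)(W); every one is W ⇒ L
(2,0): the only move is to (1,0)(W), a W ⇒ L
(2,1): the only move is to (1,1)(W), a W ⇒ L
(3,2): moves to (2,2)(W), (0,2)(W), (3,0)(W); every one is W ⇒ L
Every other cell has at least one move into one of the L cells above, so it is W.
(2,0): one of the L cells justified above, so L
(6,2): the move to (3,2) reaches an L cell, so W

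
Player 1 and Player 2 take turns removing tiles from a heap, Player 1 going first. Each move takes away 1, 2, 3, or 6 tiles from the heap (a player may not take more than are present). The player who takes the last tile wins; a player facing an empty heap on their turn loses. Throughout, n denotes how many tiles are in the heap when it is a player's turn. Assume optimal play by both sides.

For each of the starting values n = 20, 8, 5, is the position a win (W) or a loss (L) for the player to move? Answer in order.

20: L, 8: L, 5: W

Use the standard recursion: the mover loses at a terminal position; elsewhere, the mover wins exactly when some move hands the opponent an L position.
n=0: no move → L
n=1: →0(L), so W
n=2: →0(L), so W
n=3: →0(L), so W
n=4: →3(W), 2(W), 1(W) — all W, so L
n=5: →4(L), so W
n=6: →4(L), so W
n=7: →4(L), so W
n=8: →7(W), 6(W), 5(W), 2(W) — all W, so L
n=9: →8(L), so W
n=10: →8(L), so W
n=11: →8(L), so W
n=12: →11(W), 10(W), 9(W), 6(W) — all W, so L
n=13: →12(L), so W
n=14: →12(L), so W
n=15: →12(L), so W
n=16: →15(W), 14(W), 13(W), 10(W) — all W, so L
n=17: →16(L), so W
n=18: →16(L), so W
n=19: →16(L), so W
n=20: →19(W), 18(W), 17(W), 14(W) — all W, so L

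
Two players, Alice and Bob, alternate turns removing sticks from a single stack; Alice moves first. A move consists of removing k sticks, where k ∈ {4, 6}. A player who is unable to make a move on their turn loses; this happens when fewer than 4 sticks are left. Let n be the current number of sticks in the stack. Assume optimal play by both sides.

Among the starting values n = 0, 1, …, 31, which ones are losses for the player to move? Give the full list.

Label each position W (a win for the player to move) or L (a loss). A position with no legal move is L; any other position is W exactly when some move reaches an L, and L when every move reaches a W.
n=0: no move → L
n=1: no move → L
n=2: no move → L
n=3: no move → L
n=4: →0(L), so W
n=5: →1(L), so W
n=6: →2(L), so W
n=7: →3(L), so W
n=8: →2(L), so W
n=9: →3(L), so W
n=10: →6(W), 4(W) — all W, so L
n=11: →7(W), 5(W) — all W, so L
n=12: →8(W), 6(W) — all W, so L
n=13: →9(W), 7(W) — all W, so L
n=14: →10(L), so W
n=15: →11(L), so W
n=16: →12(L), so W
n=17: →13(L), so W
n=18: →12(L), so W
n=19: →13(L), so W
n=20: →16(W), 14(W) — all W, so L
n=21: →17(W), 15(W) — all W, so L
n=22: →18(W), 16(W) — all W, so L
n=23: →19(W), 17(W) — all W, so L
n=24: →20(L), so W
n=25: →21(L), so W
n=26: →22(L), so W
n=27: →23(L), so W
n=28: →22(L), so W
n=29: →23(L), so W
n=30: →26(W), 24(W) — all W, so L
n=31: →27(W), 25(W) — all W, so L
Reading off the rows marked L gives the requested list; there are 14 such values of n.

0, 1, 2, 3, 10, 11, 12, 13, 20, 21, 22, 23, 30, 31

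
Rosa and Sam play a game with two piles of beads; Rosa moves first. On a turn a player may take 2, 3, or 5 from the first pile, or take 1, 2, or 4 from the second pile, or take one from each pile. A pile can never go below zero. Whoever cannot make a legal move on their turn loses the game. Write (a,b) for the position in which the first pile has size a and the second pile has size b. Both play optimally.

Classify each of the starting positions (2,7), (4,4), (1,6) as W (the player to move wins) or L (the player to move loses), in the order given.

Label each position W (a win for the player to move) or L (a loss). A position with no legal move is L; any other position is W exactly when some move reaches an L, and L when every move reaches a W.
No move ever increases a pile, so every position that can arise here has a ≤ 4 and b ≤ 7; it is enough to label the cells with 0 ≤ a ≤ 4 and 0 ≤ b ≤ 7.
Every move lowers a or b (never raises either), so fill the grid row by row in increasing a, and left to right within a row: each cell's successors are then already labelled.
      b=0  b=1  b=2  b=3  b=4  b=5  b=6  b=7
a=0:    L    W    W    L    W    W    L    W
a=1:    L    W    W    L    W    W    L    W
a=2:    W    W    L    W    W    L    W    W
a=3:    W    L    W    W    L    W    W    L
a=4:    W    L    W    W    L    W    W    L
Cells with no legal move (terminal, hence L): (0,0), (1,0).
The remaining L cells, each justified by listing all of its moves:
(0,3): L (options (0,2)(W), (0,1)(W) are all W)
(0,6): L (options (0,5)(W), (0,4)(W), (0,2)(W) are all W)
(1,3): L (options (1,2)(W), (1,1)(W), (0,2)(W) are all W)
(1,6): L (options (1,5)(W), (1,4)(W), (1,2)(W), (0,5)(W) are all W)
(2,2): L (options (0,2)(W), (2,1)(W), (2,0)(W), (1,1)(W) are all W)
(2,5): L (options (0,5)(W), (2,4)(W), (2,3)(W), (2,1)(W), (1,4)(W) are all W)
(3,1): L (options (1,1)(W), (0,1)(W), (3,0)(W), (2,0)(W) are all W)
(3,4): L (options (1,4)(W), (0,4)(W), (3,3)(W), (3,2)(W), (3,0)(W), (2,3)(W) are all W)
(3,7): L (options (1,7)(W), (0,7)(W), (3,6)(W), (3,5)(W), (3,3)(W), (2,6)(W) are all W)
(4,1): L (options (2,1)(W), (1,1)(W), (4,0)(W), (3,0)(W) are all W)
(4,4): L (options (2,4)(W), (1,4)(W), (4,3)(W), (4,2)(W), (4,0)(W), (3,3)(W) are all W)
(4,7): L (options (2,7)(W), (1,7)(W), (4,6)(W), (4,5)(W), (4,3)(W), (3,6)(W) are all W)
Every other cell has at least one move into one of the L cells above, so it is W.
(2,7): the move to (2,5) reaches an L cell, so W
(4,4): one of the L cells justified above, so L
(1,6): one of the L cells justified above, so L

(2,7): W, (4,4): L, (1,6): L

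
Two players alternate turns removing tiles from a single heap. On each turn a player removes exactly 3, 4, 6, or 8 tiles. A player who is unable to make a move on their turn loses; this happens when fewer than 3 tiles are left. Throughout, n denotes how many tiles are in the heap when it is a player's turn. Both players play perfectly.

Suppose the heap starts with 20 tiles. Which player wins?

The first player wins.

Classify positions by backward induction: terminal positions (no move available) are L. From any other position, the mover wins iff some move reaches an L.
n=0: no move → L
n=1: no move → L
n=2: no move → L
n=3: W (go to 0, an L position)
n=4: W (go to 1, an L position)
n=5: W (go to 2, an L position)
n=6: W (go to 2, an L position)
n=7: W (go to 1, an L position)
n=8: W (go to 2, an L position)
n=9: W (go to 1, an L position)
n=10: W (go to 2, an L position)
n=11: L (options 8(W), 7(W), 5(W), 3(W) are all W)
n=12: L (options 9(W), 8(W), 6(W), 4(W) are all W)
n=13: L (options 10(W), 9(W), 7(W), 5(W) are all W)
n=14: W (go to 11, an L position)
n=15: W (go to 12, an L position)
n=16: W (go to 13, an L position)
n=17: W (go to 13, an L position)
n=18: W (go to 12, an L position)
n=19: W (go to 13, an L position)
n=20: W (go to 12, an L position)
From 20 the player to move can remove 8, leaving 12, reaching an L position.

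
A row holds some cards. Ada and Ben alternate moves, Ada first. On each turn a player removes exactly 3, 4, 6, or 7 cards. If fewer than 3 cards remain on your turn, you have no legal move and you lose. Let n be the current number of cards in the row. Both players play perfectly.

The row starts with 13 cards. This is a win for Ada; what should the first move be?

Remove 3, leaving 10.

Classify positions by backward induction: terminal positions (no move available) are L. From any other position, the mover wins iff some move reaches an L.
n=0: no move → L
n=1: no move → L
n=2: no move → L
n=3: →0(L), so W
n=4: →1(L), so W
n=5: →2(L), so W
n=6: →2(L), so W
n=7: →1(L), so W
n=8: →2(L), so W
n=9: →2(L), so W
n=10: →7(W), 6(W), 4(W), 3(W) — all W, so L
n=11: →8(W), 7(W), 5(W), 4(W) — all W, so L
n=12: →9(W), 8(W), 6(W), 5(W) — all W, so L
n=13: →10(L), so W
From 13, the L positions reachable in one move are: 10.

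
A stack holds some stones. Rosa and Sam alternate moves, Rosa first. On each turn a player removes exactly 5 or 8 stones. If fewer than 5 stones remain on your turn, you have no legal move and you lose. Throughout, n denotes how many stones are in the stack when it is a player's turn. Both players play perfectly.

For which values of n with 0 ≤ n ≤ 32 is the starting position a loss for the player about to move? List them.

Compute win/loss labels from the base case upward. A position with no move is L. Any other position is W if it can reach an L in one move, else L.
n=0: no move → L
n=1: no move → L
n=2: no move → L
n=3: no move → L
n=4: no move → L
n=5: can move to 0, which is L ⇒ W
n=6: can move to 1, which is L ⇒ W
n=7: can move to 2, which is L ⇒ W
n=8: can move to 3, which is L ⇒ W
n=9: can move to 4, which is L ⇒ W
n=10: can move to 2, which is L ⇒ W
n=11: can move to 3, which is L ⇒ W
n=12: can move to 4, which is L ⇒ W
n=13: moves to 8(W), 5(W); every one is W ⇒ L
n=14: moves to 9(W), 6(W); every one is W ⇒ L
n=15: moves to 10(W), 7(W); every one is W ⇒ L
n=16: moves to 11(W), 8(W); every one is W ⇒ L
n=17: moves to 12(W), 9(W); every one is W ⇒ L
n=18: can move to 13, which is L ⇒ W
n=19: can move to 14, which is L ⇒ W
n=20: can move to 15, which is L ⇒ W
n=21: can move to 16, which is L ⇒ W
n=22: can move to 17, which is L ⇒ W
n=23: can move to 15, which is L ⇒ W
n=24: can move to 16, which is L ⇒ W
n=25: can move to 17, which is L ⇒ W
n=26: moves to 21(W), 18(W); every one is W ⇒ L
n=27: moves to 22(W), 19(W); every one is W ⇒ L
n=28: moves to 23(W), 20(W); every one is W ⇒ L
n=29: moves to 24(W), 21(W); every one is W ⇒ L
n=30: moves to 25(W), 22(W); every one is W ⇒ L
n=31: can move to 26, which is L ⇒ W
n=32: can move to 27, which is L ⇒ W
The losing starting values of n are exactly the entries labelled L in this table (15 of them).

0, 1, 2, 3, 4, 13, 14, 15, 16, 17, 26, 27, 28, 29, 30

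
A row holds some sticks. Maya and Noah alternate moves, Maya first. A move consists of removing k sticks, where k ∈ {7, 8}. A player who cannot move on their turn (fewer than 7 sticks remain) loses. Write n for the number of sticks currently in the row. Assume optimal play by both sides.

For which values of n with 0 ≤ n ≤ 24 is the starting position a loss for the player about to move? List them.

Use the standard recursion: the mover loses at a terminal position; elsewhere, the mover wins exactly when some move hands the opponent an L position.
n=0: no move → L
n=1: no move → L
n=2: no move → L
n=3: no move → L
n=4: no move → L
n=5: no move → L
n=6: no move → L
n=7: W (go to 0, an L position)
n=8: W (go to 1, an L position)
n=9: W (go to 2, an L position)
n=10: W (go to 3, an L position)
n=11: W (go to 4, an L position)
n=12: W (go to 5, an L position)
n=13: W (go to 6, an L position)
n=14: W (go to 6, an L position)
n=15: L (options 8(W), 7(W) are all W)
n=16: L (options 9(W), 8(W) are all W)
n=17: L (options 10(W), 9(W) are all W)
n=18: L (options 11(W), 10(W) are all W)
n=19: L (options 12(W), 11(W) are all W)
n=20: L (options 13(W), 12(W) are all W)
n=21: L (options 14(W), 13(W) are all W)
n=22: W (go to 15, an L position)
n=23: W (go to 16, an L position)
n=24: W (go to 17, an L position)
Reading off the rows marked L gives the requested list; there are 14 such values of n.

0, 1, 2, 3, 4, 5, 6, 15, 16, 17, 18, 19, 20, 21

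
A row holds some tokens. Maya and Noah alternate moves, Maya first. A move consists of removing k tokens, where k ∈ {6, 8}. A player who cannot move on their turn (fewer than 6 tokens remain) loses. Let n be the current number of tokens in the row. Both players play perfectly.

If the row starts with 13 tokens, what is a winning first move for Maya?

Use the standard recursion: the mover loses at a terminal position; elsewhere, the mover wins exactly when some move hands the opponent an L position.
n=0: no move → L
n=1: no move → L
n=2: no move → L
n=3: no move → L
n=4: no move → L
n=5: no move → L
n=6: →0(L), so W
n=7: →1(L), so W
n=8: →2(L), so W
n=9: →3(L), so W
n=10: →4(L), so W
n=11: →5(L), so W
n=12: →4(L), so W
n=13: →5(L), so W
From 13, the L positions reachable in one move are: 5.

Remove 8, leaving 5.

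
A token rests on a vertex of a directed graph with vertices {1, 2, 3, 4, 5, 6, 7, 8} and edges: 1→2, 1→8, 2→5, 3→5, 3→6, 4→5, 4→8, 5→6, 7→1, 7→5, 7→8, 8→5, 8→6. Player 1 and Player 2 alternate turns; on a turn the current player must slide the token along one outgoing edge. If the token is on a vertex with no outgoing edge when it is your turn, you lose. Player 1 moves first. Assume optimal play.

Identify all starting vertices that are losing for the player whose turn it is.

2, 4, 6, 7

Build the W/L table. Terminal = L. A non-terminal position is W if it has a move to some L; otherwise it is L.
Every edge goes from a vertex to one that appears earlier in the order 6, 5, 8, 4, 2, 1, 7, 3, so processing vertices in that order labels each vertex after all of its successors.
6: no outgoing edge → L
5: can move to 6, which is L ⇒ W
8: can move to 6, which is L ⇒ W
4: moves to 8(W), 5(W); every one is W ⇒ L
2: the only move is to 5(W), a W ⇒ L
1: can move to 2, which is L ⇒ W
7: moves to 1(W), 8(W), 5(W); every one is W ⇒ L
3: can move to 6, which is L ⇒ W
Reading off the rows marked L gives the requested list; there are 4 such vertices.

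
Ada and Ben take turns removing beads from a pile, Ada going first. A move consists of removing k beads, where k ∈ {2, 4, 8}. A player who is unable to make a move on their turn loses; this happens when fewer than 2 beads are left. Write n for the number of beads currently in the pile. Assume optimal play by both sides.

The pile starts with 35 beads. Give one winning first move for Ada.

Use the standard recursion: the mover loses at a terminal position; elsewhere, the mover wins exactly when some move hands the opponent an L position.
n=0: no move → L
n=1: no move → L
n=2: reaches L-position 0 → W
n=3: reaches L-position 1 → W
n=4: reaches L-position 0 → W
n=5: reaches L-position 1 → W
n=6: only reaches 4(W), 2(W), all W → L
n=7: only reaches 5(W), 3(W), all W → L
n=8: reaches L-position 6 → W
n=9: reaches L-position 7 → W
n=10: reaches L-position 6 → W
n=11: reaches L-position 7 → W
n=12: only reaches 10(W), 8(W), 4(W), all W → L
n=13: only reaches 11(W), 9(W), 5(W), all W → L
n=14: reaches L-position 12 → W
n=15: reaches L-position 13 → W
n=16: reaches L-position 12 → W
n=17: reaches L-position 13 → W
n=18: only reaches 16(W), 14(W), 10(W), all W → L
n=19: only reaches 17(W), 15(W), 11(W), all W → L
n=20: reaches L-position 18 → W
n=21: reaches L-position 19 → W
n=22: reaches L-position 18 → W
n=23: reaches L-position 19 → W
n=24: only reaches 22(W), 20(W), 16(W), all W → L
n=25: only reaches 23(W), 21(W), 17(W), all W → L
n=26: reaches L-position 24 → W
n=27: reaches L-position 25 → W
n=28: reaches L-position 24 → W
n=29: reaches L-position 25 → W
n=30: only reaches 28(W), 26(W), 22(W), all W → L
n=31: only reaches 29(W), 27(W), 23(W), all W → L
n=32: reaches L-position 30 → W
n=33: reaches L-position 31 → W
n=34: reaches L-position 30 → W
n=35: reaches L-position 31 → W
From 35, the L positions reachable in one move are: 31.

Remove 4, leaving 31.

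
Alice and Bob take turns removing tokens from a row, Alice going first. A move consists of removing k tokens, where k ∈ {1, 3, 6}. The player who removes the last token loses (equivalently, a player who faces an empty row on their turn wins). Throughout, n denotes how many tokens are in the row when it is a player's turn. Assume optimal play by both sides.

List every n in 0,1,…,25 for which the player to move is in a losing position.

Compute win/loss labels from the base case upward. A position with no move is W. Any other position is W if it can reach an L in one move, else L.
n=0: no move; the opponent has just taken the last token and therefore loses → W
n=1: L (sole option 0(W) is W)
n=2: W (go to 1, an L position)
n=3: L (options 2(W), 0(W) are all W)
n=4: W (go to 3, an L position)
n=5: L (options 4(W), 2(W) are all W)
n=6: W (go to 5, an L position)
n=7: W (go to 1, an L position)
n=8: W (go to 5, an L position)
n=9: W (go to 3, an L position)
n=10: L (options 9(W), 7(W), 4(W) are all W)
n=11: W (go to 10, an L position)
n=12: L (options 11(W), 9(W), 6(W) are all W)
n=13: W (go to 12, an L position)
n=14: L (options 13(W), 11(W), 8(W) are all W)
n=15: W (go to 14, an L position)
n=16: W (go to 10, an L position)
n=17: W (go to 14, an L position)
n=18: W (go to 12, an L position)
n=19: L (options 18(W), 16(W), 13(W) are all W)
n=20: W (go to 19, an L position)
n=21: L (options 20(W), 18(W), 15(W) are all W)
n=22: W (go to 21, an L position)
n=23: L (options 22(W), 20(W), 17(W) are all W)
n=24: W (go to 23, an L position)
n=25: W (go to 19, an L position)
The losing starting values of n are exactly the entries labelled L in this table (9 of them).

1, 3, 5, 10, 12, 14, 19, 21, 23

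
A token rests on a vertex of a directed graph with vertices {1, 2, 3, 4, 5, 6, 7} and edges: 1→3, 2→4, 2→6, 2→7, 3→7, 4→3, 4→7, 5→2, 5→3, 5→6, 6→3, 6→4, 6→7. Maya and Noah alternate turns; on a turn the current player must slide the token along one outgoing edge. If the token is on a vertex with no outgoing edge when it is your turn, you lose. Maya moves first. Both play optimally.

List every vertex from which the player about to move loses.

1, 5, 7

Use the standard recursion: the mover loses at a terminal position; elsewhere, the mover wins exactly when some move hands the opponent an L position.
Every edge goes from a vertex to one that appears earlier in the order 7, 3, 4, 6, 2, 1, 5, so processing vertices in that order labels each vertex after all of its successors.
7: no outgoing edge → L
3: reaches L-position 7 → W
4: reaches L-position 7 → W
6: reaches L-position 7 → W
2: reaches L-position 7 → W
1: only reaches 3(W), which is W → L
5: only reaches 2(W), 6(W), 3(W), all W → L
The losing starting vertices are exactly the entries labelled L in this table (3 of them).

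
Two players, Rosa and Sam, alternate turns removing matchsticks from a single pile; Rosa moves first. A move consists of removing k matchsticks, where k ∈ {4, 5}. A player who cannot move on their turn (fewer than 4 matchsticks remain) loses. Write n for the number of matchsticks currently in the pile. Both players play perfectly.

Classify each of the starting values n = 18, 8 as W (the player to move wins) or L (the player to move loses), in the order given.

Use the standard recursion: the mover loses at a terminal position; elsewhere, the mover wins exactly when some move hands the opponent an L position.
n=0: no move → L
n=1: no move → L
n=2: no move → L
n=3: no move → L
n=4: can move to 0, which is L ⇒ W
n=5: can move to 1, which is L ⇒ W
n=6: can move to 2, which is L ⇒ W
n=7: can move to 3, which is L ⇒ W
n=8: can move to 3, which is L ⇒ W
n=9: moves to 5(W), 4(W); every one is W ⇒ L
n=10: moves to 6(W), 5(W); every one is W ⇒ L
n=11: moves to 7(W), 6(W); every one is W ⇒ L
n=12: moves to 8(W), 7(W); every one is W ⇒ L
n=13: can move to 9, which is L ⇒ W
n=14: can move to 10, which is L ⇒ W
n=15: can move to 11, which is L ⇒ W
n=16: can move to 12, which is L ⇒ W
n=17: can move to 12, which is L ⇒ W
n=18: moves to 14(W), 13(W); every one is W ⇒ L

18: L, 8: W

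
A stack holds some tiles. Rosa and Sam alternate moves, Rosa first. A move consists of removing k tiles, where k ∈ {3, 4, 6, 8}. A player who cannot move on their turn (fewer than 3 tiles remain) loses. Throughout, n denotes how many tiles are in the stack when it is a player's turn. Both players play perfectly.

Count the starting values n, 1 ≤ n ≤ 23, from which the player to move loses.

Label each position W (a win for the player to move) or L (a loss). A position with no legal move is L; any other position is W exactly when some move reaches an L, and L when every move reaches a W.
n=0: no move → L
n=1: no move → L
n=2: no move → L
n=3: W (go to 0, an L position)
n=4: W (go to 1, an L position)
n=5: W (go to 2, an L position)
n=6: W (go to 2, an L position)
n=7: W (go to 1, an L position)
n=8: W (go to 2, an L position)
n=9: W (go to 1, an L position)
n=10: W (go to 2, an L position)
n=11: L (options 8(W), 7(W), 5(W), 3(W) are all W)
n=12: L (options 9(W), 8(W), 6(W), 4(W) are all W)
n=13: L (options 10(W), 9(W), 7(W), 5(W) are all W)
n=14: W (go to 11, an L position)
n=15: W (go to 12, an L position)
n=16: W (go to 13, an L position)
n=17: W (go to 13, an L position)
n=18: W (go to 12, an L position)
n=19: W (go to 13, an L position)
n=20: W (go to 12, an L position)
n=21: W (go to 13, an L position)
n=22: L (options 19(W), 18(W), 16(W), 14(W) are all W)
n=23: L (options 20(W), 19(W), 17(W), 15(W) are all W)
L entries with 1 ≤ n ≤ 23 (n=0 is outside the asked range and is not counted): n = 1, 2, 11, 12, 13, 22, 23; that makes 7.

7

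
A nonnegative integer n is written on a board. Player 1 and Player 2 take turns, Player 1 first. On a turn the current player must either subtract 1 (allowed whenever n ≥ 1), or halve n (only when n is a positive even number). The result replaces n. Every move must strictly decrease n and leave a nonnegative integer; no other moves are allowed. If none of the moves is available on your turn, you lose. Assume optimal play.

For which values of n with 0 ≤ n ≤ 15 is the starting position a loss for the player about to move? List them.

0, 2, 5, 7, 9, 11, 13, 15

Label each position W (a win for the player to move) or L (a loss). A position with no legal move is L; any other position is W exactly when some move reaches an L, and L when every move reaches a W.
n=0: no move → L
n=1: →0(L), so W
n=2: →1(W) only, which is W, so L
n=3: →2(L), so W
n=4: →2(L), so W
n=5: →4(W) only, which is W, so L
n=6: →5(L), so W
n=7: →6(W) only, which is W, so L
n=8: →7(L), so W
n=9: →8(W) only, which is W, so L
n=10: →5(L), so W
n=11: →10(W) only, which is W, so L
n=12: →11(L), so W
n=13: →12(W) only, which is W, so L
n=14: →7(L), so W
n=15: →14(W) only, which is W, so L
Reading off the rows marked L gives the requested list; there are 8 such values of n.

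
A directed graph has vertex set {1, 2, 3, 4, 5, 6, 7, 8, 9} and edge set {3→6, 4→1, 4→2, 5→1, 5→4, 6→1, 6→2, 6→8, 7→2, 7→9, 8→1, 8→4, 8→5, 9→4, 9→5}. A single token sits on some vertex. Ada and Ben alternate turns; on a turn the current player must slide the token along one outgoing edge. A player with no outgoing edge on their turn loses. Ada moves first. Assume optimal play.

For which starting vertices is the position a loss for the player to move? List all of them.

1, 2, 3, 9

Classify positions by backward induction: terminal positions (no move available) are L. From any other position, the mover wins iff some move reaches an L.
Every edge goes from a vertex to one that appears earlier in the order 2, 1, 4, 5, 8, 9, 6, 3, 7, so processing vertices in that order labels each vertex after all of its successors.
2: no outgoing edge → L
1: no outgoing edge → L
4: →1(L), so W
5: →1(L), so W
8: →1(L), so W
9: →5(W), 4(W) — all W, so L
6: →1(L), so W
3: →6(W) only, which is W, so L
7: →9(L), so W
Reading off the rows marked L gives the requested list; there are 4 such vertices.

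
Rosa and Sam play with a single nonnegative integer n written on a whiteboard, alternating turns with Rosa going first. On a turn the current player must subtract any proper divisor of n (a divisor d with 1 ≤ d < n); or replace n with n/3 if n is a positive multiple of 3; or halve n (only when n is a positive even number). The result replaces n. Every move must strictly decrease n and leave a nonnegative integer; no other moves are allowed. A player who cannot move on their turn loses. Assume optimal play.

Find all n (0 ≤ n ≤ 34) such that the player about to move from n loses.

Use the standard recursion: the mover loses at a terminal position; elsewhere, the mover wins exactly when some move hands the opponent an L position.
n=0: no move → L
n=1: no move → L
n=2: →1(L), so W
n=3: →1(L), so W
n=4: →2(W), 3(W) — all W, so L
n=5: →4(L), so W
n=6: →4(L), so W
n=7: →6(W) only, which is W, so L
n=8: →4(L), so W
n=9: →3(W), 6(W), 8(W) — all W, so L
n=10: →9(L), so W
n=11: →10(W) only, which is W, so L
n=12: →4(L), so W
n=13: →12(W) only, which is W, so L
n=14: →7(L), so W
n=15: →5(W), 10(W), 12(W), 14(W) — all W, so L
n=16: →15(L), so W
n=17: →16(W) only, which is W, so L
n=18: →9(L), so W
n=19: →18(W) only, which is W, so L
n=20: →15(L), so W
n=21: →7(L), so W
n=22: →11(L), so W
n=23: →22(W) only, which is W, so L
n=24: →23(L), so W
n=25: →20(W), 24(W) — all W, so L
n=26: →13(L), so W
n=27: →9(L), so W
n=28: →14(W), 21(W), 24(W), 26(W), 27(W) — all W, so L
n=29: →28(L), so W
n=30: →15(L), so W
n=31: →30(W) only, which is W, so L
n=32: →28(L), so W
n=33: →11(L), so W
n=34: →17(L), so W
Reading off the rows marked L gives the requested list; there are 14 such values of n.

0, 1, 4, 7, 9, 11, 13, 15, 17, 19, 23, 25, 28, 31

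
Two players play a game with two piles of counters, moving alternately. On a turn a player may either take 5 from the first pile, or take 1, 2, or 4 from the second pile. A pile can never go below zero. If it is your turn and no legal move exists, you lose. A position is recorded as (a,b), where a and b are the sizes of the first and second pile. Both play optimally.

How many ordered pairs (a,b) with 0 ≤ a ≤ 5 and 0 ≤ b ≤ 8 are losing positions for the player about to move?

18

Compute win/loss labels from the base case upward. A position with no move is L. Any other position is W if it can reach an L in one move, else L.
Every move lowers a or b (never raises either), so fill the grid row by row in increasing a, and left to right within a row: each cell's successors are then already labelled.
      b=0  b=1  b=2  b=3  b=4  b=5  b=6  b=7  b=8
a=0:    L    W    W    L    W    W    L    W    W
a=1:    L    W    W    L    W    W    L    W    W
a=2:    L    W    W    L    W    W    L    W    W
a=3:    L    W    W    L    W    W    L    W    W
a=4:    L    W    W    L    W    W    L    W    W
a=5:    W    L    W    W    L    W    W    L    W
Cells with no legal move (terminal, hence L): (0,0), (1,0), (2,0), (3,0), (4,0).
The remaining L cells, each justified by listing all of its moves:
(0,3): only reaches (0,2)(W), (0,1)(W), all W → L
(0,6): only reaches (0,5)(W), (0,4)(W), (0,2)(W), all W → L
(1,3): only reaches (1,2)(W), (1,1)(W), all W → L
(1,6): only reaches (1,5)(W), (1,4)(W), (1,2)(W), all W → L
(2,3): only reaches (2,2)(W), (2,1)(W), all W → L
(2,6): only reaches (2,5)(W), (2,4)(W), (2,2)(W), all W → L
(3,3): only reaches (3,2)(W), (3,1)(W), all W → L
(3,6): only reaches (3,5)(W), (3,4)(W), (3,2)(W), all W → L
(4,3): only reaches (4,2)(W), (4,1)(W), all W → L
(4,6): only reaches (4,5)(W), (4,4)(W), (4,2)(W), all W → L
(5,1): only reaches (0,1)(W), (5,0)(W), all W → L
(5,4): only reaches (0,4)(W), (5,3)(W), (5,2)(W), (5,0)(W), all W → L
(5,7): only reaches (0,7)(W), (5,6)(W), (5,5)(W), (5,3)(W), all W → L
Every other cell has at least one move into one of the L cells above, so it is W.
L cells per row: a=0: 3, a=1: 3, a=2: 3, a=3: 3, a=4: 3, a=5: 3; total 18.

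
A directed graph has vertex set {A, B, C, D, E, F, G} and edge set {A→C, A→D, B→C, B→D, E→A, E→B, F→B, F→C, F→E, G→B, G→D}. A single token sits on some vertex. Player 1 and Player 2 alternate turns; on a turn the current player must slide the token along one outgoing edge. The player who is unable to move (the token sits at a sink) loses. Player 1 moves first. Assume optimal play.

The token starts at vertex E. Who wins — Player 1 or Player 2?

Player 2 wins.

Compute win/loss labels from the base case upward. A position with no move is L. Any other position is W if it can reach an L in one move, else L.
Every edge goes from a vertex to one that appears earlier in the order D, C, A, B, G, E, F, so processing vertices in that order labels each vertex after all of its successors.
D: no outgoing edge → L
C: no outgoing edge → L
A: →C(L), so W
B: →C(L), so W
G: →D(L), so W
E: →B(W), A(W) — all W, so L
F: →E(L), so W
Every move from E reaches a W position, so the mover loses.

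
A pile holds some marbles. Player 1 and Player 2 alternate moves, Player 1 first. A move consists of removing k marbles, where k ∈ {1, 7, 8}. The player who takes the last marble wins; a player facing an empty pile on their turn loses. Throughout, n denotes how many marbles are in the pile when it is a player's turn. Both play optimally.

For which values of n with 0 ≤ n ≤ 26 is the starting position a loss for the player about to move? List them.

0, 2, 4, 6, 15, 17, 19, 21

Label each position W (a win for the player to move) or L (a loss). A position with no legal move is L; any other position is W exactly when some move reaches an L, and L when every move reaches a W.
n=0: no move → L
n=1: →0(L), so W
n=2: →1(W) only, which is W, so L
n=3: →2(L), so W
n=4: →3(W) only, which is W, so L
n=5: →4(L), so W
n=6: →5(W) only, which is W, so L
n=7: →6(L), so W
n=8: →0(L), so W
n=9: →2(L), so W
n=10: →2(L), so W
n=11: →4(L), so W
n=12: →4(L), so W
n=13: →6(L), so W
n=14: →6(L), so W
n=15: →14(W), 8(W), 7(W) — all W, so L
n=16: →15(L), so W
n=17: →16(W), 10(W), 9(W) — all W, so L
n=18: →17(L), so W
n=19: →18(W), 12(W), 11(W) — all W, so L
n=20: →19(L), so W
n=21: →20(W), 14(W), 13(W) — all W, so L
n=22: →21(L), so W
n=23: →15(L), so W
n=24: →17(L), so W
n=25: →17(L), so W
n=26: →19(L), so W
The losing starting values of n are exactly the entries labelled L in this table (8 of them).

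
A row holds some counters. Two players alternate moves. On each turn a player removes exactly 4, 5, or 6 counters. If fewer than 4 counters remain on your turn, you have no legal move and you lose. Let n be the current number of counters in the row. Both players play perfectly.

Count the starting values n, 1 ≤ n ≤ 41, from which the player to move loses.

17

Positions with no move are L. A position that does have a move is losing for the player to move precisely when every available move leads to a winning position for the opponent. Fill in the labels:
n=0: no move → L
n=1: no move → L
n=2: no move → L
n=3: no move → L
n=4: reaches L-position 0 → W
n=5: reaches L-position 1 → W
n=6: reaches L-position 2 → W
n=7: reaches L-position 3 → W
n=8: reaches L-position 3 → W
n=9: reaches L-position 3 → W
n=10: only reaches 6(W), 5(W), 4(W), all W → L
n=11: only reaches 7(W), 6(W), 5(W), all W → L
n=12: only reaches 8(W), 7(W), 6(W), all W → L
n=13: only reaches 9(W), 8(W), 7(W), all W → L
n=14: reaches L-position 10 → W
n=15: reaches L-position 11 → W
n=16: reaches L-position 12 → W
n=17: reaches L-position 13 → W
n=18: reaches L-position 13 → W
n=19: reaches L-position 13 → W
n=20: only reaches 16(W), 15(W), 14(W), all W → L
n=21: only reaches 17(W), 16(W), 15(W), all W → L
n=22: only reaches 18(W), 17(W), 16(W), all W → L
n=23: only reaches 19(W), 18(W), 17(W), all W → L
n=24: reaches L-position 20 → W
n=25: reaches L-position 21 → W
n=26: reaches L-position 22 → W
n=27: reaches L-position 23 → W
n=28: reaches L-position 23 → W
n=29: reaches L-position 23 → W
n=30: only reaches 26(W), 25(W), 24(W), all W → L
n=31: only reaches 27(W), 26(W), 25(W), all W → L
n=32: only reaches 28(W), 27(W), 26(W), all W → L
n=33: only reaches 29(W), 28(W), 27(W), all W → L
n=34: reaches L-position 30 → W
n=35: reaches L-position 31 → W
n=36: reaches L-position 32 → W
n=37: reaches L-position 33 → W
n=38: reaches L-position 33 → W
n=39: reaches L-position 33 → W
n=40: only reaches 36(W), 35(W), 34(W), all W → L
n=41: only reaches 37(W), 36(W), 35(W), all W → L
L entries with 1 ≤ n ≤ 41 (n=0 is outside the asked range and is not counted): n = 1, 2, 3, 10, 11, 12, 13, 20, 21, 22, 23, 30, 31, 32, 33, 40, 41; that makes 17.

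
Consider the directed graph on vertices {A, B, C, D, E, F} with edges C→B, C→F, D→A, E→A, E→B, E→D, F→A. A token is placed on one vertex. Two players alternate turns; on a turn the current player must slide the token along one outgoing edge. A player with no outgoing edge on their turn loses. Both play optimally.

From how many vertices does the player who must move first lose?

Work bottom-up. With no move the player to move loses. Otherwise the position is W if at least one move leads to an L position for the opponent, and L if every move leads to a W.
Every edge goes from a vertex to one that appears earlier in the order B, A, D, F, E, C, so processing vertices in that order labels each vertex after all of its successors.
B: no outgoing edge → L
A: no outgoing edge → L
D: →A(L), so W
F: →A(L), so W
E: →A(L), so W
C: →B(L), so W
The L vertices are A, B; that is 2 in all.

2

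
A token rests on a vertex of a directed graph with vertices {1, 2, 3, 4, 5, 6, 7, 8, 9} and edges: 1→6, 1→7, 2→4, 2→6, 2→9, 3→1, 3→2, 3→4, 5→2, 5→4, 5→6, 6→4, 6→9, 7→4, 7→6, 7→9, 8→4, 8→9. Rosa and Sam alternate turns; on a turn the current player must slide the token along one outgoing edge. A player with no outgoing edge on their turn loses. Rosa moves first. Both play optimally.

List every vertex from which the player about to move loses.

Build the W/L table. Terminal = L. A non-terminal position is W if it has a move to some L; otherwise it is L.
Every edge goes from a vertex to one that appears earlier in the order 9, 4, 6, 7, 2, 1, 3, 8, 5, so processing vertices in that order labels each vertex after all of its successors.
9: no outgoing edge → L
4: no outgoing edge → L
6: →4(L), so W
7: →4(L), so W
2: →4(L), so W
1: →7(W), 6(W) — all W, so L
3: →1(L), so W
8: →4(L), so W
5: →4(L), so W
The losing starting vertices are exactly the entries labelled L in this table (3 of them).

1, 4, 9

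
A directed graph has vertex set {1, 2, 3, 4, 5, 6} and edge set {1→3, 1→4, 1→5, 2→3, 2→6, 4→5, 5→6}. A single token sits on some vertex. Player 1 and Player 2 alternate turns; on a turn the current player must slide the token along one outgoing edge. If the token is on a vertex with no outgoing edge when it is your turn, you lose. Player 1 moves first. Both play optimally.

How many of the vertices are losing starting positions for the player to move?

Classify positions by backward induction: terminal positions (no move available) are L. From any other position, the mover wins iff some move reaches an L.
Every edge goes from a vertex to one that appears earlier in the order 6, 3, 5, 2, 4, 1, so processing vertices in that order labels each vertex after all of its successors.
6: no outgoing edge → L
3: no outgoing edge → L
5: reaches L-position 6 → W
2: reaches L-position 3 → W
4: only reaches 5(W), which is W → L
1: reaches L-position 4 → W
The L vertices are 3, 4, 6; that is 3 in all.

3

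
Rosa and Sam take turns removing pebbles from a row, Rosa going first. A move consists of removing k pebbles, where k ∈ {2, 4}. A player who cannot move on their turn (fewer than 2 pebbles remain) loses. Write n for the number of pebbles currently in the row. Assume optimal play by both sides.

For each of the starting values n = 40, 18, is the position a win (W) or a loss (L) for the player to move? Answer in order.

Use the standard recursion: the mover loses at a terminal position; elsewhere, the mover wins exactly when some move hands the opponent an L position.
n=0: no move → L
n=1: no move → L
n=2: reaches L-position 0 → W
n=3: reaches L-position 1 → W
n=4: reaches L-position 0 → W
n=5: reaches L-position 1 → W
n=6: only reaches 4(W), 2(W), all W → L
n=7: only reaches 5(W), 3(W), all W → L
n=8: reaches L-position 6 → W
n=9: reaches L-position 7 → W
n=10: reaches L-position 6 → W
n=11: reaches L-position 7 → W
n=12: only reaches 10(W), 8(W), all W → L
n=13: only reaches 11(W), 9(W), all W → L
n=14: reaches L-position 12 → W
n=15: reaches L-position 13 → W
n=16: reaches L-position 12 → W
n=17: reaches L-position 13 → W
n=18: only reaches 16(W), 14(W), all W → L
n=19: only reaches 17(W), 15(W), all W → L
n=20: reaches L-position 18 → W
n=21: reaches L-position 19 → W
n=22: reaches L-position 18 → W
n=23: reaches L-position 19 → W
n=24: only reaches 22(W), 20(W), all W → L
n=25: only reaches 23(W), 21(W), all W → L
n=26: reaches L-position 24 → W
n=27: reaches L-position 25 → W
n=28: reaches L-position 24 → W
n=29: reaches L-position 25 → W
n=30: only reaches 28(W), 26(W), all W → L
n=31: only reaches 29(W), 27(W), all W → L
n=32: reaches L-position 30 → W
n=33: reaches L-position 31 → W
n=34: reaches L-position 30 → W
n=35: reaches L-position 31 → W
n=36: only reaches 34(W), 32(W), all W → L
n=37: only reaches 35(W), 33(W), all W → L
n=38: reaches L-position 36 → W
n=39: reaches L-position 37 → W
n=40: reaches L-position 36 → W

40: W, 18: L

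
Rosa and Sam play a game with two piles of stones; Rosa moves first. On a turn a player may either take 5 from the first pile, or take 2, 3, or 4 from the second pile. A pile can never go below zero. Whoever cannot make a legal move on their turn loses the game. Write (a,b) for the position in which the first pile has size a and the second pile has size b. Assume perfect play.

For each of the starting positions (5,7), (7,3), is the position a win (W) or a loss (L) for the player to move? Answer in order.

Compute win/loss labels from the base case upward. A position with no move is L. Any other position is W if it can reach an L in one move, else L.
No move ever increases a pile, so every position that can arise here has a ≤ 7 and b ≤ 7; it is enough to label the cells with 0 ≤ a ≤ 7 and 0 ≤ b ≤ 7.
Every move lowers a or b (never raises either), so fill the grid row by row in increasing a, and left to right within a row: each cell's successors are then already labelled.
      b=0  b=1  b=2  b=3  b=4  b=5  b=6  b=7
a=0:    L    L    W    W    W    W    L    L
a=1:    L    L    W    W    W    W    L    L
a=2:    L    L    W    W    W    W    L    L
a=3:    L    L    W    W    W    W    L    L
a=4:    L    L    W    W    W    W    L    L
a=5:    W    W    L    L    W    W    W    W
a=6:    W    W    L    L    W    W    W    W
a=7:    W    W    L    L    W    W    W    W
Cells with no legal move (terminal, hence L): (0,0), (0,1), (1,0), (1,1), (2,0), (2,1), (3,0), (3,1), (4,0), (4,1).
The remaining L cells, each justified by listing all of its moves:
(0,6): moves to (0,4)(W), (0,3)(W), (0,2)(W); every one is W ⇒ L
(0,7): moves to (0,5)(W), (0,4)(W), (0,3)(W); every one is W ⇒ L
(1,6): moves to (1,4)(W), (1,3)(W), (1,2)(W); every one is W ⇒ L
(1,7): moves to (1,5)(W), (1,4)(W), (1,3)(W); every one is W ⇒ L
(2,6): moves to (2,4)(W), (2,3)(W), (2,2)(W); every one is W ⇒ L
(2,7): moves to (2,5)(W), (2,4)(W), (2,3)(W); every one is W ⇒ L
(3,6): moves to (3,4)(W), (3,3)(W), (3,2)(W); every one is W ⇒ L
(3,7): moves to (3,5)(W), (3,4)(W), (3,3)(W); every one is W ⇒ L
(4,6): moves to (4,4)(W), (4,3)(W), (4,2)(W); every one is W ⇒ L
(4,7): moves to (4,5)(W), (4,4)(W), (4,3)(W); every one is W ⇒ L
(5,2): moves to (0,2)(W), (5,0)(W); every one is W ⇒ L
(5,3): moves to (0,3)(W), (5,1)(W), (5,0)(W); every one is W ⇒ L
(6,2): moves to (1,2)(W), (6,0)(W); every one is W ⇒ L
(6,3): moves to (1,3)(W), (6,1)(W), (6,0)(W); every one is W ⇒ L
(7,2): moves to (2,2)(W), (7,0)(W); every one is W ⇒ L
(7,3): moves to (2,3)(W), (7,1)(W), (7,0)(W); every one is W ⇒ L
Every other cell has at least one move into one of the L cells above, so it is W.
(5,7): the move to (0,7) reaches an L cell, so W
(7,3): one of the L cells justified above, so L

(5,7): W, (7,3): L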